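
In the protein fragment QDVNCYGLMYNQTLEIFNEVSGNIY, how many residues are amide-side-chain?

The amide-side-chain residues are Asn (N) and Gln (Q).
Matching residues: Q1, N4, N11, Q12, N18, N23.

6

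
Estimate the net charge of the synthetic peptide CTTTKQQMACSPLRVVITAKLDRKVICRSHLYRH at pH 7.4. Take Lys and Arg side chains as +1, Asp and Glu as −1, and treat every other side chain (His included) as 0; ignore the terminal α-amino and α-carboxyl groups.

Positive (K, R): K5, R14, K20, R23, K24, R28, R33 → +7.
Negative (D, E): D22 → −1.
Net charge = (+7) + (−1) = +6.

+6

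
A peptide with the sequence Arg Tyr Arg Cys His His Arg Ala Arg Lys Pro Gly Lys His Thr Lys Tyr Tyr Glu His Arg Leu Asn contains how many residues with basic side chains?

K, R, and H are the three residues with basic side chains (ε-amine, guanidinium, and imidazole respectively).
Matching residues: Arg1, Arg3, His5, His6, Arg7, Arg9, Lys10, Lys13, His14, Lys16, His20, Arg21.

12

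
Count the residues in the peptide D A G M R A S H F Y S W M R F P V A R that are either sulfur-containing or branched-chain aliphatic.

3

Sulfur-containing: C, M. Branched-chain aliphatic: I, L, V.
Sulfur-containing residues here: M4, M13 (2).
Branched-chain aliphatic residues here: V17 (1).
The two groups share no amino acid, so total = 2 + 1 = 3.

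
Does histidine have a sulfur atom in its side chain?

No

The sulfur-bearing residues are cysteine (–SH) and methionine (–S–CH₃).
Histidine is not in this group.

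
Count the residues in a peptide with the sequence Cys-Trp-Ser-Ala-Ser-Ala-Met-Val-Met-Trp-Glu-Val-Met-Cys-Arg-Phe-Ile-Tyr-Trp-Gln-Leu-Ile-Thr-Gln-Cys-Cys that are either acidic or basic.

2

Acidic: D, E. Basic: H, K, R.
Acidic residues here: Glu11 (1).
Basic residues here: Arg15 (1).
The two groups share no amino acid, so total = 1 + 1 = 2.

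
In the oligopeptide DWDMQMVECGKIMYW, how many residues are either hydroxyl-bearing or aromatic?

Hydroxyl-bearing: S, T, Y. Aromatic: F, W, Y.
Hydroxyl-bearing residues here: Y14 (1).
Aromatic residues here: W2, Y14, W15 (3).
Y is in both groups, so the 1 Y residue must not be double-counted.
Total = 1 + 3 − 1 = 3.

3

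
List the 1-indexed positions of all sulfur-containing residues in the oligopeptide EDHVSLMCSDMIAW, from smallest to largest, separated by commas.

The sulfur-bearing residues are cysteine (–SH) and methionine (–S–CH₃).
Matching residues: M7, C8, M11.

7, 8, 11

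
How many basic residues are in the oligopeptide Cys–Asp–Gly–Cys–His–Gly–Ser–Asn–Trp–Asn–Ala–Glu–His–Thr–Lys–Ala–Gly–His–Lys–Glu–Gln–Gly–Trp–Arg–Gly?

The basic amino acids are Lys (K), Arg (R), and His (H).
Matching residues: His5, His13, Lys15, His18, Lys19, Arg24.

6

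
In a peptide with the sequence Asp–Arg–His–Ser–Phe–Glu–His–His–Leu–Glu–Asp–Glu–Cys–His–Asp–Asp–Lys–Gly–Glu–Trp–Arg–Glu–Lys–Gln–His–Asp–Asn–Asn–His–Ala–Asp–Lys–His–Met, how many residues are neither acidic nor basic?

11

Acidic: D, E. Basic: K, R, H. All other residues are neither.
Matching residues: Ser4, Phe5, Leu9, Cys13, Gly18, Trp20, Gln24, Asn27, Asn28, Ala30, Met34.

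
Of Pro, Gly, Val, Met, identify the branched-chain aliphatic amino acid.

Val

V, L, and I make up the branched-chain aliphatic group.
Of the listed options, only Val belongs to this group.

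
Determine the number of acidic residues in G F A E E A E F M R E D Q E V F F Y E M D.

Aspartate (D) and glutamate (E) have carboxylic-acid side chains and are the acidic amino acids.
Matching residues: E4, E5, E7, E11, D12, E14, E19, D21.

8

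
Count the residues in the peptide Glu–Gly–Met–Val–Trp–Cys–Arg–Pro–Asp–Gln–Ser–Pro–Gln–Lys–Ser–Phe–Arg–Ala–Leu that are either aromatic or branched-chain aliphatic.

4

Aromatic: F, W, Y. Branched-chain aliphatic: I, L, V.
Aromatic residues here: Trp5, Phe16 (2).
Branched-chain aliphatic residues here: Val4, Leu19 (2).
The two groups share no amino acid, so total = 2 + 2 = 4.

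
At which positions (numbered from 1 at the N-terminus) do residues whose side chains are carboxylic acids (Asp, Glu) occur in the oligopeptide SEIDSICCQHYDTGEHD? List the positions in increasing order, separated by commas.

2, 4, 12, 15, 17

Matching residues: E2, D4, D12, E15, D17.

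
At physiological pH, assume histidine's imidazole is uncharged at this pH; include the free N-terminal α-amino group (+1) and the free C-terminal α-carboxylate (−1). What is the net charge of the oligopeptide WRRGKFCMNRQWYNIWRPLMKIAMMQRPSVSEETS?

Near pH 7.4, K and R contribute +1 each, D and E contribute −1 each, and every other side chain (His included, as stated) is uncharged.
Positive (K, R): R2, R3, K5, R10, R17, K21, R27 → +7.
Negative (D, E): E32, E33 → −2.
The N-terminus (+1) and C-terminus (−1) cancel.
Net charge = (+7) + (−2) = +5.

+5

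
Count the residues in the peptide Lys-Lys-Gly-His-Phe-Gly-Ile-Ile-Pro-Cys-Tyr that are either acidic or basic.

Acidic: D, E. Basic: H, K, R.
Acidic residues here: none (0).
Basic residues here: Lys1, Lys2, His4 (3).
The two groups share no amino acid, so total = 0 + 3 = 3.

3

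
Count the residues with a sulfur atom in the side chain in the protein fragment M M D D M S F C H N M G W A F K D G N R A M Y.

6

The sulfur-bearing residues are cysteine (–SH) and methionine (–S–CH₃).
Matching residues: M1, M2, M5, C8, M11, M22.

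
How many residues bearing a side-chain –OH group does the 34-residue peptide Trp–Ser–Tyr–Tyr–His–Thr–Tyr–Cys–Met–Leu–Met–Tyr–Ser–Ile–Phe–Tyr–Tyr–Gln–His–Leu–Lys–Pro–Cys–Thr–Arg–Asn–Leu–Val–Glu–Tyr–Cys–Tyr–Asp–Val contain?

12

S, T, and Y are the three residues with a side-chain hydroxyl.
Matching residues: Ser2, Tyr3, Tyr4, Thr6, Tyr7, Tyr12, Ser13, Tyr16, Tyr17, Thr24, Tyr30, Tyr32.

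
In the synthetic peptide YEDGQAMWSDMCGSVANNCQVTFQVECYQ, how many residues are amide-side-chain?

6

Asparagine (N) and glutamine (Q) have uncharged amide side chains.
Matching residues: Q5, N17, N18, Q20, Q24, Q29.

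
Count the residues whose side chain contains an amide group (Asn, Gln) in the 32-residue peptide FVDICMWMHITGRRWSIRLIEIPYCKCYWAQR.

Matching residues: Q31.

1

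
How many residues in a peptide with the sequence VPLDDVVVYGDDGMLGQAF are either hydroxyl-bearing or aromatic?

2

Hydroxyl-bearing: S, T, Y. Aromatic: F, W, Y.
Hydroxyl-bearing residues here: Y9 (1).
Aromatic residues here: Y9, F19 (2).
Y is in both groups, so the 1 Y residue must not be double-counted.
Total = 1 + 2 − 1 = 2.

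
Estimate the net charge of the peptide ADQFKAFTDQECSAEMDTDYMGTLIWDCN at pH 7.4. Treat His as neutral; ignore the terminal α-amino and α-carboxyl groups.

Near pH 7.4, K and R contribute +1 each, D and E contribute −1 each, and every other side chain (His included, as stated) is uncharged.
Positive (K, R): K5 → +1.
Negative (D, E): D2, D9, E11, E15, D17, D19, D27 → −7.
Net charge = (+1) + (−7) = −6.

-6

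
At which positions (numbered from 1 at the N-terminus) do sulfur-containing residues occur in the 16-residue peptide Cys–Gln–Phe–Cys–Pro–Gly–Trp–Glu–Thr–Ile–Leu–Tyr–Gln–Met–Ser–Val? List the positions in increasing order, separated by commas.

Cysteine (C, thiol) and methionine (M, thioether) are the two sulfur-containing amino acids.
Matching residues: Cys1, Cys4, Met14.

1, 4, 14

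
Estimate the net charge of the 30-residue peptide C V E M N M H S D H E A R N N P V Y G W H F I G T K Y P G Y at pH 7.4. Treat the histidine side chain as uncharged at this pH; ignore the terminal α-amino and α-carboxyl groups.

-1

The side chains ionized at physiological pH are Lys/Arg (+1) and Asp/Glu (−1); with His treated as neutral, nothing else contributes.
Positive (K, R): R13, K26 → +2.
Negative (D, E): E3, D9, E11 → −3.
Net charge = (+2) + (−3) = −1.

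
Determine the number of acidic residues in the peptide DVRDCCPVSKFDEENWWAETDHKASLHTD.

8

Aspartate (D) and glutamate (E) have carboxylic-acid side chains and are the acidic amino acids.
Matching residues: D1, D4, D12, E13, E14, E19, D21, D29.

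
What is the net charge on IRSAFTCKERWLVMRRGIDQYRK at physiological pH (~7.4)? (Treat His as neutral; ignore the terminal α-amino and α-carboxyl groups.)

+5

At pH ~7.4 the Lys and Arg side chains are protonated (+1), the Asp and Glu side chains are deprotonated (−1), and with His taken as neutral all other side chains carry no charge.
Positive (K, R): R2, K8, R10, R15, R16, R22, K23 → +7.
Negative (D, E): E9, D19 → −2.
Net charge = (+7) + (−2) = +5.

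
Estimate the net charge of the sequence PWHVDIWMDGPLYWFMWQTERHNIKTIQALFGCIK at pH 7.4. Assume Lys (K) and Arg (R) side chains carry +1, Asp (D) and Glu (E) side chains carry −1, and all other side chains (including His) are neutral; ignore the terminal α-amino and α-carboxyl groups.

Positive (K, R): R21, K25, K35 → +3.
Negative (D, E): D5, D9, E20 → −3.
Net charge = (+3) + (−3) = 0.

0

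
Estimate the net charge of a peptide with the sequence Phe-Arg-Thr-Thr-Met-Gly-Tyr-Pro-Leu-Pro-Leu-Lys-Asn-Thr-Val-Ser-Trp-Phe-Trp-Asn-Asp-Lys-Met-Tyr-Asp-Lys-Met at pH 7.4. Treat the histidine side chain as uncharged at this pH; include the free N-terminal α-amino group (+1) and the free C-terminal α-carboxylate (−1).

At pH ~7.4 the Lys and Arg side chains are protonated (+1), the Asp and Glu side chains are deprotonated (−1), and with His taken as neutral all other side chains carry no charge.
Positive (K, R): Arg2, Lys12, Lys22, Lys26 → +4.
Negative (D, E): Asp21, Asp25 → −2.
The N-terminus (+1) and C-terminus (−1) cancel.
Net charge = (+4) + (−2) = +2.

+2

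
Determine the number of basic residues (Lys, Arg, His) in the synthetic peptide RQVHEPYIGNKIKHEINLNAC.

5

Matching residues: R1, H4, K11, K13, H14.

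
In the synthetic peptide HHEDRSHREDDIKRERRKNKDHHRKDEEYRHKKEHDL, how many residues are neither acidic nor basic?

5

Acidic: D, E. Basic: K, R, H. All other residues are neither.
Matching residues: S6, I12, N19, Y29, L37.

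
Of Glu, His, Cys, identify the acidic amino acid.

The acidic residues are Asp (D) and Glu (E), whose side chains end in a carboxylate group.
Of the listed options, only Glu belongs to this group.

Glu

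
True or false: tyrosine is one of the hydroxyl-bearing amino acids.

True

S, T, and Y are the three residues with a side-chain hydroxyl.
Tyrosine is in this group.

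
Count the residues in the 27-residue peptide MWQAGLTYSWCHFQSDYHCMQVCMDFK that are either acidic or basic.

5

Acidic: D, E. Basic: H, K, R.
Acidic residues here: D16, D25 (2).
Basic residues here: H12, H18, K27 (3).
The two groups share no amino acid, so total = 2 + 3 = 5.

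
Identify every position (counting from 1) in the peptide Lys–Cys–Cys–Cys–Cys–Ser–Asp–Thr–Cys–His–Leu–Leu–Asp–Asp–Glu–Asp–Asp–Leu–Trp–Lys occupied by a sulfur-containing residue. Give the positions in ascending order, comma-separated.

The sulfur-bearing residues are cysteine (–SH) and methionine (–S–CH₃).
Matching residues: Cys2, Cys3, Cys4, Cys5, Cys9.

2, 3, 4, 5, 9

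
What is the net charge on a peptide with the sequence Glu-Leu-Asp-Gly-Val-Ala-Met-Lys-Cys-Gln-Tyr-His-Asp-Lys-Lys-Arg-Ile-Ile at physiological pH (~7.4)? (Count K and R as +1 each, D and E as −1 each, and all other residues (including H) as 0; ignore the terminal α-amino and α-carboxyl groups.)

+1

Positive (K, R): Lys8, Lys14, Lys15, Arg16 → +4.
Negative (D, E): Glu1, Asp3, Asp13 → −3.
Net charge = (+4) + (−3) = +1.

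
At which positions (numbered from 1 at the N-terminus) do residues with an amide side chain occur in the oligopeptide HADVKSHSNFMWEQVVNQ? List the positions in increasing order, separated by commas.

Asparagine (N) and glutamine (Q) have uncharged amide side chains.
Matching residues: N9, Q14, N17, Q18.

9, 14, 17, 18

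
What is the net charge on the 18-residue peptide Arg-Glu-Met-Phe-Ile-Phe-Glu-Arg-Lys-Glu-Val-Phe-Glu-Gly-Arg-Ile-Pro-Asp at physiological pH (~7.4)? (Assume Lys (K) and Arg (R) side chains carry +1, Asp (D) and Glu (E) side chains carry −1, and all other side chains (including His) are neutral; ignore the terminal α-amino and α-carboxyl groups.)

-1

Positive (K, R): Arg1, Arg8, Lys9, Arg15 → +4.
Negative (D, E): Glu2, Glu7, Glu10, Glu13, Asp18 → −5.
Net charge = (+4) + (−5) = −1.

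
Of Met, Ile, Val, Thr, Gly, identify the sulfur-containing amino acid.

Met

Cysteine (C, thiol) and methionine (M, thioether) are the two sulfur-containing amino acids.
Of the listed options, only Met belongs to this group.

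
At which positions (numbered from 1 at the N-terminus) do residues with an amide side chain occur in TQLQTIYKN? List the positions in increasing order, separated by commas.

Asparagine (N) and glutamine (Q) have uncharged amide side chains.
Matching residues: Q2, Q4, N9.

2, 4, 9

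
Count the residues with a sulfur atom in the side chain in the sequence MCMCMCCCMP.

Cysteine (C, thiol) and methionine (M, thioether) are the two sulfur-containing amino acids.
Matching residues: M1, C2, M3, C4, M5, C6, C7, C8, M9.

9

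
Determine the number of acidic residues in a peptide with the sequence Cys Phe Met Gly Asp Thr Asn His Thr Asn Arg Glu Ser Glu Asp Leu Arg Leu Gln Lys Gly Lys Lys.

4

Aspartate (D) and glutamate (E) have carboxylic-acid side chains and are the acidic amino acids.
Matching residues: Asp5, Glu12, Glu14, Asp15.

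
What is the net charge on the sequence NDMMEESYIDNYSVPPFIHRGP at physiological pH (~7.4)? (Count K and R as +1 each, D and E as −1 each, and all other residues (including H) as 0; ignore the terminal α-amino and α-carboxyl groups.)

-3

Positive (K, R): R20 → +1.
Negative (D, E): D2, E5, E6, D10 → −4.
Net charge = (+1) + (−4) = −3.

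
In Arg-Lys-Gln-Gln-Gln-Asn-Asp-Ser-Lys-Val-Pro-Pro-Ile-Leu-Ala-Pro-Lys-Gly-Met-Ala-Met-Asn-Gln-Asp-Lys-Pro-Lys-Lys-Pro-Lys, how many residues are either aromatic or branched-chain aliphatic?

Aromatic: F, W, Y. Branched-chain aliphatic: I, L, V.
Aromatic residues here: none (0).
Branched-chain aliphatic residues here: Val10, Ile13, Leu14 (3).
The two groups share no amino acid, so total = 0 + 3 = 3.

3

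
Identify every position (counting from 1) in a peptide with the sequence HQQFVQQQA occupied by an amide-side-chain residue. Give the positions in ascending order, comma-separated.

2, 3, 6, 7, 8

The amide-side-chain residues are Asn (N) and Gln (Q).
Matching residues: Q2, Q3, Q6, Q7, Q8.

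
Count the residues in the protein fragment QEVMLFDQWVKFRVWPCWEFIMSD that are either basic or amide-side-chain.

4

Basic: H, K, R. Amide-side-chain: N, Q.
Basic residues here: K11, R13 (2).
Amide-side-chain residues here: Q1, Q8 (2).
The two groups share no amino acid, so total = 2 + 2 = 4.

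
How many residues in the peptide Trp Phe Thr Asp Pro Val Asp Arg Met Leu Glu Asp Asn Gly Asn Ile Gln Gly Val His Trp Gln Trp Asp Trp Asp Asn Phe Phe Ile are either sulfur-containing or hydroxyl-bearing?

Sulfur-containing: C, M. Hydroxyl-bearing: S, T, Y.
Sulfur-containing residues here: Met9 (1).
Hydroxyl-bearing residues here: Thr3 (1).
The two groups share no amino acid, so total = 1 + 1 = 2.

2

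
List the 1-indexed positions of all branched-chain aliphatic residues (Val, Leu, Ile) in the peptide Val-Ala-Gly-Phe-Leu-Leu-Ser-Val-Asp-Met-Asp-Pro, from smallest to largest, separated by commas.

Matching residues: Val1, Leu5, Leu6, Val8.

1, 5, 6, 8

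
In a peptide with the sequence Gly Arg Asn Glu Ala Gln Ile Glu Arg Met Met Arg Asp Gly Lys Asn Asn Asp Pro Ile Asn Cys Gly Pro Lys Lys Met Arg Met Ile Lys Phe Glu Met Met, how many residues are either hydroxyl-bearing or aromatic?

Hydroxyl-bearing: S, T, Y. Aromatic: F, W, Y.
Hydroxyl-bearing residues here: none (0).
Aromatic residues here: Phe32 (1).
(Y belongs to both groups, but none appear in this sequence.) Total = 0 + 1 = 1.

1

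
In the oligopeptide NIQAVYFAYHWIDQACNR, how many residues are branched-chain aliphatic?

The BCAAs are Val, Leu, and Ile — aliphatic side chains with a branch point.
Matching residues: I2, V5, I12.

3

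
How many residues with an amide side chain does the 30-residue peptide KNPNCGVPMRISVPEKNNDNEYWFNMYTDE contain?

Only N (asparagine) and Q (glutamine) carry a side-chain carboxamide.
Matching residues: N2, N4, N17, N18, N20, N25.

6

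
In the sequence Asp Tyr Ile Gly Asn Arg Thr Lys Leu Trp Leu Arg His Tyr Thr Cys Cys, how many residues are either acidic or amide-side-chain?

2

Acidic: D, E. Amide-side-chain: N, Q.
Acidic residues here: Asp1 (1).
Amide-side-chain residues here: Asn5 (1).
The two groups share no amino acid, so total = 1 + 1 = 2.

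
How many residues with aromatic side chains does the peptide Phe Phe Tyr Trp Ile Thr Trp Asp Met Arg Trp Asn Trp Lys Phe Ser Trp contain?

Phenylalanine (F), tryptophan (W), and tyrosine (Y) have aromatic ring side chains.
Matching residues: Phe1, Phe2, Tyr3, Trp4, Trp7, Trp11, Trp13, Phe15, Trp17.

9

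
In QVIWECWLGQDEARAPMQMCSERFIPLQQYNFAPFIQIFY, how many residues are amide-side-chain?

The amide-side-chain residues are Asn (N) and Gln (Q).
Matching residues: Q1, Q10, Q18, Q28, Q29, N31, Q37.

7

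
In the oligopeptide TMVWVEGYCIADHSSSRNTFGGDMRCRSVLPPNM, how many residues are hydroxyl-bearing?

7

The –OH-bearing residues are Ser, Thr (aliphatic alcohols), and Tyr (phenol).
Matching residues: T1, Y8, S14, S15, S16, T19, S28.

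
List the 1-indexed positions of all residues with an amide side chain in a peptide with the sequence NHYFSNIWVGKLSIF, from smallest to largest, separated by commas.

1, 6

Only N (asparagine) and Q (glutamine) carry a side-chain carboxamide.
Matching residues: N1, N6.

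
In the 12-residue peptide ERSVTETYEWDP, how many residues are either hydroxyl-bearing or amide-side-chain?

4

Hydroxyl-bearing: S, T, Y. Amide-side-chain: N, Q.
Hydroxyl-bearing residues here: S3, T5, T7, Y8 (4).
Amide-side-chain residues here: none (0).
The two groups share no amino acid, so total = 4 + 0 = 4.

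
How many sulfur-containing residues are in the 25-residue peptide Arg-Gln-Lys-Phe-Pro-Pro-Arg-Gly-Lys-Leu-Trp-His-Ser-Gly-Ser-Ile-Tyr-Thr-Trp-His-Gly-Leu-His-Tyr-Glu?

0

The sulfur-bearing residues are cysteine (–SH) and methionine (–S–CH₃).
None of the 25 residues belong to this group.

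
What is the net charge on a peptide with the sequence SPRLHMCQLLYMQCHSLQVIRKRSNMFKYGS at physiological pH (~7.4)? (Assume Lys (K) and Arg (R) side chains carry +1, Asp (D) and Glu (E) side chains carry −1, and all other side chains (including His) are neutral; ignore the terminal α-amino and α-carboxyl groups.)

Positive (K, R): R3, R21, K22, R23, K28 → +5.
Negative (D, E): none → −0.
Net charge = (+5) + (−0) = +5.

+5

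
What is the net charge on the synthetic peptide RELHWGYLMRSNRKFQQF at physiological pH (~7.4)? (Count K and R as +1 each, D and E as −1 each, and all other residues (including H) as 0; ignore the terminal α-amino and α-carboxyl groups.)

Positive (K, R): R1, R10, R13, K14 → +4.
Negative (D, E): E2 → −1.
Net charge = (+4) + (−1) = +3.

+3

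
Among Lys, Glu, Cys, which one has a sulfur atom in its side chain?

Cysteine (C, thiol) and methionine (M, thioether) are the two sulfur-containing amino acids.
Of the listed options, only Cys belongs to this group.

Cys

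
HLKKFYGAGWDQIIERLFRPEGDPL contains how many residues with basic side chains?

5

Lysine (K), arginine (R), and histidine (H) have basic, nitrogen-containing side chains.
Matching residues: H1, K3, K4, R16, R19.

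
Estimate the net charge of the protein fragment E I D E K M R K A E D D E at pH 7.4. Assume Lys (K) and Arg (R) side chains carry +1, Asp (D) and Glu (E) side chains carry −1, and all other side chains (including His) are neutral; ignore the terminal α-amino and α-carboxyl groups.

Positive (K, R): K5, R7, K8 → +3.
Negative (D, E): E1, D3, E4, E10, D11, D12, E13 → −7.
Net charge = (+3) + (−7) = −4.

-4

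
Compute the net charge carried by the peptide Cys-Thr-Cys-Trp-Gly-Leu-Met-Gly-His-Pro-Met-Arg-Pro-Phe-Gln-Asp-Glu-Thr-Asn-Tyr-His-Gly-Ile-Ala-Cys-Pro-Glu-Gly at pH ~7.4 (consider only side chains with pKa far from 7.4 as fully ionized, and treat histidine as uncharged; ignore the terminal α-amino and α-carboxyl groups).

-2

The side chains ionized at physiological pH are Lys/Arg (+1) and Asp/Glu (−1); with His treated as neutral, nothing else contributes.
Positive (K, R): Arg12 → +1.
Negative (D, E): Asp16, Glu17, Glu27 → −3.
Net charge = (+1) + (−3) = −2.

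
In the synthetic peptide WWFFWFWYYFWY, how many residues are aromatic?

F, W, and Y each carry an aromatic ring on the side chain.
Matching residues: W1, W2, F3, F4, W5, F6, W7, Y8, Y9, F10, W11, Y12.

12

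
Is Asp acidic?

Only D (aspartate) and E (glutamate) carry a side-chain carboxylic acid.
Aspartate is in this group.

Yes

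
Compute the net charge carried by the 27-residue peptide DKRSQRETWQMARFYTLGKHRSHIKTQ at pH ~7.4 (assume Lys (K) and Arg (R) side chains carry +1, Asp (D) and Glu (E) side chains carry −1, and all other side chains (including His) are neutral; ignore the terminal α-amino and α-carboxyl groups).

+5

Positive (K, R): K2, R3, R6, R13, K19, R21, K25 → +7.
Negative (D, E): D1, E7 → −2.
Net charge = (+7) + (−2) = +5.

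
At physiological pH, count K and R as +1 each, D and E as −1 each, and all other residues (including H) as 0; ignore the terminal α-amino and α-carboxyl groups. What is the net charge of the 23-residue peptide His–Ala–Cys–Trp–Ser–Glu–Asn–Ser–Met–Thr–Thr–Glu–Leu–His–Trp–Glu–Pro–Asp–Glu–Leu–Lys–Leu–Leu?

Positive (K, R): Lys21 → +1.
Negative (D, E): Glu6, Glu12, Glu16, Asp18, Glu19 → −5.
Net charge = (+1) + (−5) = −4.

-4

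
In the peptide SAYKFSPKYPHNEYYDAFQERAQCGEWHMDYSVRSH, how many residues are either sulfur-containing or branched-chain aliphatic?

3

Sulfur-containing: C, M. Branched-chain aliphatic: I, L, V.
Sulfur-containing residues here: C24, M29 (2).
Branched-chain aliphatic residues here: V33 (1).
The two groups share no amino acid, so total = 2 + 1 = 3.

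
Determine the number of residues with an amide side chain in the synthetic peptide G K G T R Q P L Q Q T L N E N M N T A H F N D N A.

8

The amide-side-chain residues are Asn (N) and Gln (Q).
Matching residues: Q6, Q9, Q10, N13, N15, N17, N22, N24.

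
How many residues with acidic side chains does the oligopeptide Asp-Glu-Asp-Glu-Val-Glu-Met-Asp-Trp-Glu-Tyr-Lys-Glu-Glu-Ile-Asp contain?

The acidic residues are Asp (D) and Glu (E), whose side chains end in a carboxylate group.
Matching residues: Asp1, Glu2, Asp3, Glu4, Glu6, Asp8, Glu10, Glu13, Glu14, Asp16.

10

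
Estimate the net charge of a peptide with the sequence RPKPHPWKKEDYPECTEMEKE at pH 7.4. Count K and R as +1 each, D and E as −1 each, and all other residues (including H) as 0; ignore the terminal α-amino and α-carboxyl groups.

Positive (K, R): R1, K3, K8, K9, K20 → +5.
Negative (D, E): E10, D11, E14, E17, E19, E21 → −6.
Net charge = (+5) + (−6) = −1.

-1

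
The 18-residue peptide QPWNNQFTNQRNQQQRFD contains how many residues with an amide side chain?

10

Only N (asparagine) and Q (glutamine) carry a side-chain carboxamide.
Matching residues: Q1, N4, N5, Q6, N9, Q10, N12, Q13, Q14, Q15.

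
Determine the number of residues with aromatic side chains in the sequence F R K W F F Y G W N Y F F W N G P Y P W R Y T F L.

The aromatic amino acids are Phe (F, benzyl), Trp (W, indole), and Tyr (Y, phenol).
Matching residues: F1, W4, F5, F6, Y7, W9, Y11, F12, F13, W14, Y18, W20, Y22, F24.

14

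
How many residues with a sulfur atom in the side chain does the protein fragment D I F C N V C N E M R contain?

3

The sulfur-bearing residues are cysteine (–SH) and methionine (–S–CH₃).
Matching residues: C4, C7, M10.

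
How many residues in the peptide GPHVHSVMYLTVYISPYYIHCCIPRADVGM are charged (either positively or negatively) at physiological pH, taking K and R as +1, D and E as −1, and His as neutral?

2

Charged side chains at pH ~7.4: K, R (positive); D, E (negative).
Matching residues: R25, D27.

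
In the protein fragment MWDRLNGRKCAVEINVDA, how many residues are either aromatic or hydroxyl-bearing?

1

Aromatic: F, W, Y. Hydroxyl-bearing: S, T, Y.
Aromatic residues here: W2 (1).
Hydroxyl-bearing residues here: none (0).
(Y belongs to both groups, but none appear in this sequence.) Total = 1 + 0 = 1.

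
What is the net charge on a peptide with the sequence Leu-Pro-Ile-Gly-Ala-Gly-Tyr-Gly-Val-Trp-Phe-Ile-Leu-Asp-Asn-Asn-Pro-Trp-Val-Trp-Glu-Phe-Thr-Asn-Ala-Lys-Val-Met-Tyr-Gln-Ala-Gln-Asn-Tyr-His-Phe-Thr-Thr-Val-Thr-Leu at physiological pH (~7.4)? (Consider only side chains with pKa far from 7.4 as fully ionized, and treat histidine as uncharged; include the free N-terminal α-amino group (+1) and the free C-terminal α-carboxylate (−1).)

-1

The side chains ionized at physiological pH are Lys/Arg (+1) and Asp/Glu (−1); with His treated as neutral, nothing else contributes.
Positive (K, R): Lys26 → +1.
Negative (D, E): Asp14, Glu21 → −2.
The N-terminus (+1) and C-terminus (−1) cancel.
Net charge = (+1) + (−2) = −1.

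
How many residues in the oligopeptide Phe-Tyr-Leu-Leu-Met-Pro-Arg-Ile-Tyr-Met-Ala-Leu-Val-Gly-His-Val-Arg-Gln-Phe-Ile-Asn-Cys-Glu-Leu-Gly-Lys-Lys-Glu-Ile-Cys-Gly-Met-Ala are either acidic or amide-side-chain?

4

Acidic: D, E. Amide-side-chain: N, Q.
Acidic residues here: Glu23, Glu28 (2).
Amide-side-chain residues here: Gln18, Asn21 (2).
The two groups share no amino acid, so total = 2 + 2 = 4.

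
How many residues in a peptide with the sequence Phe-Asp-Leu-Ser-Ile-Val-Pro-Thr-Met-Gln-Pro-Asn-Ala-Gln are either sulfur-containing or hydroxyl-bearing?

Sulfur-containing: C, M. Hydroxyl-bearing: S, T, Y.
Sulfur-containing residues here: Met9 (1).
Hydroxyl-bearing residues here: Ser4, Thr8 (2).
The two groups share no amino acid, so total = 1 + 2 = 3.

3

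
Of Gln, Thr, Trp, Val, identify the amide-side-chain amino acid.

Gln

Asparagine (N) and glutamine (Q) have uncharged amide side chains.
Of the listed options, only Gln belongs to this group.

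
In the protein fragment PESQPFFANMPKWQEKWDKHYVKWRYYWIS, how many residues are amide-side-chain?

Only N (asparagine) and Q (glutamine) carry a side-chain carboxamide.
Matching residues: Q4, N9, Q14.

3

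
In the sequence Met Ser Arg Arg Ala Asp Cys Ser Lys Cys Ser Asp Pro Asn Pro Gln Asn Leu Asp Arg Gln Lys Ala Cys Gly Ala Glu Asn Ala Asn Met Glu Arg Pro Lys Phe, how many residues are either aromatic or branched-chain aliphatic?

Aromatic: F, W, Y. Branched-chain aliphatic: I, L, V.
Aromatic residues here: Phe36 (1).
Branched-chain aliphatic residues here: Leu18 (1).
The two groups share no amino acid, so total = 1 + 1 = 2.

2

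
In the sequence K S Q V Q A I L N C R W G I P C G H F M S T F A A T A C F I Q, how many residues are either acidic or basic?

3

Acidic: D, E. Basic: H, K, R.
Acidic residues here: none (0).
Basic residues here: K1, R11, H18 (3).
The two groups share no amino acid, so total = 0 + 3 = 3.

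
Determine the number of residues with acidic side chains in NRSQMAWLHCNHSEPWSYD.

Aspartate (D) and glutamate (E) have carboxylic-acid side chains and are the acidic amino acids.
Matching residues: E14, D19.

2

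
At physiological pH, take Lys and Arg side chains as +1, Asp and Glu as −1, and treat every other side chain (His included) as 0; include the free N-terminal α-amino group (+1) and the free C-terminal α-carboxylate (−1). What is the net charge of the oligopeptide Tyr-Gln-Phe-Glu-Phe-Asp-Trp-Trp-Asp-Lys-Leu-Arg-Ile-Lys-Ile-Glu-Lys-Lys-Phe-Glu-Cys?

Positive (K, R): Lys10, Arg12, Lys14, Lys17, Lys18 → +5.
Negative (D, E): Glu4, Asp6, Asp9, Glu16, Glu20 → −5.
The N-terminus (+1) and C-terminus (−1) cancel.
Net charge = (+5) + (−5) = 0.

0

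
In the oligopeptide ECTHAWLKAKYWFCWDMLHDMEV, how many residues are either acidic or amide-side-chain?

4

Acidic: D, E. Amide-side-chain: N, Q.
Acidic residues here: E1, D16, D20, E22 (4).
Amide-side-chain residues here: none (0).
The two groups share no amino acid, so total = 4 + 0 = 4.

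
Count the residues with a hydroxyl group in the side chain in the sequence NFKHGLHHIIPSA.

1

The –OH-bearing residues are Ser, Thr (aliphatic alcohols), and Tyr (phenol).
Matching residues: S12.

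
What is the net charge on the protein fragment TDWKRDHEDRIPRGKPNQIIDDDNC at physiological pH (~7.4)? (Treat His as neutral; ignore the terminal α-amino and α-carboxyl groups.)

-2

Near pH 7.4, K and R contribute +1 each, D and E contribute −1 each, and every other side chain (His included, as stated) is uncharged.
Positive (K, R): K4, R5, R10, R13, K15 → +5.
Negative (D, E): D2, D6, E8, D9, D21, D22, D23 → −7.
Net charge = (+5) + (−7) = −2.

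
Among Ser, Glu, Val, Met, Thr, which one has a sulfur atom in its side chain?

Cysteine (C, thiol) and methionine (M, thioether) are the two sulfur-containing amino acids.
Of the listed options, only Met belongs to this group.

Met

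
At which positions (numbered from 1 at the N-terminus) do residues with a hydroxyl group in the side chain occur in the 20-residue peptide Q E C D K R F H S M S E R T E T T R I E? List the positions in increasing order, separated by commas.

The –OH-bearing residues are Ser, Thr (aliphatic alcohols), and Tyr (phenol).
Matching residues: S9, S11, T14, T16, T17.

9, 11, 14, 16, 17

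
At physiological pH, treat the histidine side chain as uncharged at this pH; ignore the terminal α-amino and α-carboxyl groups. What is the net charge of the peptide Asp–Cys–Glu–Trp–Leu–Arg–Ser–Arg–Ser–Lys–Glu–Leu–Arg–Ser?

The side chains ionized at physiological pH are Lys/Arg (+1) and Asp/Glu (−1); with His treated as neutral, nothing else contributes.
Positive (K, R): Arg6, Arg8, Lys10, Arg13 → +4.
Negative (D, E): Asp1, Glu3, Glu11 → −3.
Net charge = (+4) + (−3) = +1.

+1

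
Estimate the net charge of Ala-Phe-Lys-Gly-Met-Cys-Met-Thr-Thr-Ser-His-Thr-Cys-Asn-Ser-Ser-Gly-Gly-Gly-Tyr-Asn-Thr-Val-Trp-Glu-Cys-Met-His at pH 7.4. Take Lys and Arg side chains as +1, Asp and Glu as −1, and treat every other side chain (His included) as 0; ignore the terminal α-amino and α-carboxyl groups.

Positive (K, R): Lys3 → +1.
Negative (D, E): Glu25 → −1.
Net charge = (+1) + (−1) = 0.

0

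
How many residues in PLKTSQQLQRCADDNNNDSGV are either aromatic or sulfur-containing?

1

Aromatic: F, W, Y. Sulfur-containing: C, M.
Aromatic residues here: none (0).
Sulfur-containing residues here: C11 (1).
The two groups share no amino acid, so total = 0 + 1 = 1.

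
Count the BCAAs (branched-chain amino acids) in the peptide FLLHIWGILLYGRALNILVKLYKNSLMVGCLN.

The BCAAs are Val, Leu, and Ile — aliphatic side chains with a branch point.
Matching residues: L2, L3, I5, I8, L9, L10, L15, I17, L18, V19, L21, L26, V28, L31.

14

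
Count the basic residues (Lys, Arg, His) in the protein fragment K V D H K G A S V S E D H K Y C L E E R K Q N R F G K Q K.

Matching residues: K1, H4, K5, H13, K14, R20, K21, R24, K27, K29.

10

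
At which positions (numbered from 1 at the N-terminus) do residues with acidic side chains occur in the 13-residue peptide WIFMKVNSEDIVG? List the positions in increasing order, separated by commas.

Aspartate (D) and glutamate (E) have carboxylic-acid side chains and are the acidic amino acids.
Matching residues: E9, D10.

9, 10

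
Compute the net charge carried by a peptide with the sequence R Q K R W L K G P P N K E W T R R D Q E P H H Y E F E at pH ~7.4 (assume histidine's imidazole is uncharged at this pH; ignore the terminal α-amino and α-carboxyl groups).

+2

The side chains ionized at physiological pH are Lys/Arg (+1) and Asp/Glu (−1); with His treated as neutral, nothing else contributes.
Positive (K, R): R1, K3, R4, K7, K12, R16, R17 → +7.
Negative (D, E): E13, D18, E20, E25, E27 → −5.
Net charge = (+7) + (−5) = +2.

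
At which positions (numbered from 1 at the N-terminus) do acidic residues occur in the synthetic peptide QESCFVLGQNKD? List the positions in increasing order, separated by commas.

Aspartate (D) and glutamate (E) have carboxylic-acid side chains and are the acidic amino acids.
Matching residues: E2, D12.

2, 12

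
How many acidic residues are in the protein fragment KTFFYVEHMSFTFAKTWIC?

Aspartate (D) and glutamate (E) have carboxylic-acid side chains and are the acidic amino acids.
Matching residues: E7.

1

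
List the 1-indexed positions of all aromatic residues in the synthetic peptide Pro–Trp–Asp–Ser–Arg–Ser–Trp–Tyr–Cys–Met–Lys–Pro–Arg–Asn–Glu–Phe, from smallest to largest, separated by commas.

Phenylalanine (F), tryptophan (W), and tyrosine (Y) have aromatic ring side chains.
Matching residues: Trp2, Trp7, Tyr8, Phe16.

2, 7, 8, 16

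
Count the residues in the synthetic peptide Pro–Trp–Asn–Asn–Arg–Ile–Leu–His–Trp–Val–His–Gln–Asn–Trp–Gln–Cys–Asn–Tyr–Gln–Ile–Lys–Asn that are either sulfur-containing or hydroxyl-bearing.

2

Sulfur-containing: C, M. Hydroxyl-bearing: S, T, Y.
Sulfur-containing residues here: Cys16 (1).
Hydroxyl-bearing residues here: Tyr18 (1).
The two groups share no amino acid, so total = 1 + 1 = 2.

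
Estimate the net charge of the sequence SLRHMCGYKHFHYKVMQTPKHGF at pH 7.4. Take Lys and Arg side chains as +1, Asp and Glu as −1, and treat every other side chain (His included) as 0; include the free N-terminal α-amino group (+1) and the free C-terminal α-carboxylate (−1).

Positive (K, R): R3, K9, K14, K20 → +4.
Negative (D, E): none → −0.
The N-terminus (+1) and C-terminus (−1) cancel.
Net charge = (+4) + (−0) = +4.

+4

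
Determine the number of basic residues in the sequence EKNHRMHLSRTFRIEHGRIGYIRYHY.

The basic amino acids are Lys (K), Arg (R), and His (H).
Matching residues: K2, H4, R5, H7, R10, R13, H16, R18, R23, H25.

10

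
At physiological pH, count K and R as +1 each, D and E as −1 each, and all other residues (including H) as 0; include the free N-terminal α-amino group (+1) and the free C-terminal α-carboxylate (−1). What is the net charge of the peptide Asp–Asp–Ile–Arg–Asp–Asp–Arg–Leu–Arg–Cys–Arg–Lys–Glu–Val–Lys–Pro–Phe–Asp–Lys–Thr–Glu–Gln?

Positive (K, R): Arg4, Arg7, Arg9, Arg11, Lys12, Lys15, Lys19 → +7.
Negative (D, E): Asp1, Asp2, Asp5, Asp6, Glu13, Asp18, Glu21 → −7.
The N-terminus (+1) and C-terminus (−1) cancel.
Net charge = (+7) + (−7) = 0.

0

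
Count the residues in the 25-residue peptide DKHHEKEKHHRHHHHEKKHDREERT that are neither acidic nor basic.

Acidic: D, E. Basic: K, R, H. All other residues are neither.
Matching residues: T25.

1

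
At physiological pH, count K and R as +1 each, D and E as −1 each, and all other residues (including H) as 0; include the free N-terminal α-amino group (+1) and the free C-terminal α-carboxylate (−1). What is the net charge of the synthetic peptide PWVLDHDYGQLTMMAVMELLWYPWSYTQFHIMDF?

Positive (K, R): none → +0.
Negative (D, E): D5, D7, E18, D33 → −4.
The N-terminus (+1) and C-terminus (−1) cancel.
Net charge = (+0) + (−4) = −4.

-4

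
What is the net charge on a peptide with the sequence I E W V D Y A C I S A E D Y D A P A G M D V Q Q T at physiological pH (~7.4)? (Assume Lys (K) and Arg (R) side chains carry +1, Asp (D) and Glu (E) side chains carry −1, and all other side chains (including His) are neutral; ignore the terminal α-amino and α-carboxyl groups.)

Positive (K, R): none → +0.
Negative (D, E): E2, D5, E12, D13, D15, D21 → −6.
Net charge = (+0) + (−6) = −6.

-6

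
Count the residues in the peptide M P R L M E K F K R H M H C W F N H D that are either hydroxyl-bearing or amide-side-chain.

1

Hydroxyl-bearing: S, T, Y. Amide-side-chain: N, Q.
Hydroxyl-bearing residues here: none (0).
Amide-side-chain residues here: N17 (1).
The two groups share no amino acid, so total = 0 + 1 = 1.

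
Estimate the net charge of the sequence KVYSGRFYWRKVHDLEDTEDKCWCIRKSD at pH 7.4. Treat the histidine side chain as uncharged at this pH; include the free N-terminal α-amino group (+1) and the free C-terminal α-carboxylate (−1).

+1

The side chains ionized at physiological pH are Lys/Arg (+1) and Asp/Glu (−1); with His treated as neutral, nothing else contributes.
Positive (K, R): K1, R6, R10, K11, K21, R26, K27 → +7.
Negative (D, E): D14, E16, D17, E19, D20, D29 → −6.
The N-terminus (+1) and C-terminus (−1) cancel.
Net charge = (+7) + (−6) = +1.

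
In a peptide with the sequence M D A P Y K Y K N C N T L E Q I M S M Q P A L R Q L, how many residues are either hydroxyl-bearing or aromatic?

4

Hydroxyl-bearing: S, T, Y. Aromatic: F, W, Y.
Hydroxyl-bearing residues here: Y5, Y7, T12, S18 (4).
Aromatic residues here: Y5, Y7 (2).
Y is in both groups, so the 2 Y residues must not be double-counted.
Total = 4 + 2 − 2 = 4.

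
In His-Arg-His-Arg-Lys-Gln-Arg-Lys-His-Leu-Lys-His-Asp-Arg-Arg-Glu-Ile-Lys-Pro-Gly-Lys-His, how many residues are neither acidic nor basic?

Acidic: D, E. Basic: K, R, H. All other residues are neither.
Matching residues: Gln6, Leu10, Ile17, Pro19, Gly20.

5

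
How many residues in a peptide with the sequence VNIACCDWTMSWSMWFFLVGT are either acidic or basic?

1

Acidic: D, E. Basic: H, K, R.
Acidic residues here: D7 (1).
Basic residues here: none (0).
The two groups share no amino acid, so total = 1 + 0 = 1.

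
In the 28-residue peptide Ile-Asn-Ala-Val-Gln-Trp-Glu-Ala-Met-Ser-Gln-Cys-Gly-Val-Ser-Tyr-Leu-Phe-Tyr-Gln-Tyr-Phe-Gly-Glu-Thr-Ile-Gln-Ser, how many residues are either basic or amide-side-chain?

Basic: H, K, R. Amide-side-chain: N, Q.
Basic residues here: none (0).
Amide-side-chain residues here: Asn2, Gln5, Gln11, Gln20, Gln27 (5).
The two groups share no amino acid, so total = 0 + 5 = 5.

5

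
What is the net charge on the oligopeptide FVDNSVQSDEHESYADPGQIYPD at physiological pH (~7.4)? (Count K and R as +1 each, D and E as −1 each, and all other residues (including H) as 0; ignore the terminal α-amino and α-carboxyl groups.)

Positive (K, R): none → +0.
Negative (D, E): D3, D9, E10, E12, D16, D23 → −6.
Net charge = (+0) + (−6) = −6.

-6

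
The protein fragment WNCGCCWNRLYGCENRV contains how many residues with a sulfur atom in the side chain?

4

Cysteine (C, thiol) and methionine (M, thioether) are the two sulfur-containing amino acids.
Matching residues: C3, C5, C6, C13.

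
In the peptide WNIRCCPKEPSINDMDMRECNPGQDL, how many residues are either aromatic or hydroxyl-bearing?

2

Aromatic: F, W, Y. Hydroxyl-bearing: S, T, Y.
Aromatic residues here: W1 (1).
Hydroxyl-bearing residues here: S11 (1).
(Y belongs to both groups, but none appear in this sequence.) Total = 1 + 1 = 2.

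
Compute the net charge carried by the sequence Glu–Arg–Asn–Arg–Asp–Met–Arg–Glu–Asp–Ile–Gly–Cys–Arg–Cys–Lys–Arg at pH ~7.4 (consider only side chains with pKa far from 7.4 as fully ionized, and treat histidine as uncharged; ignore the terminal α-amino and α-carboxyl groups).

+2

The side chains ionized at physiological pH are Lys/Arg (+1) and Asp/Glu (−1); with His treated as neutral, nothing else contributes.
Positive (K, R): Arg2, Arg4, Arg7, Arg13, Lys15, Arg16 → +6.
Negative (D, E): Glu1, Asp5, Glu8, Asp9 → −4.
Net charge = (+6) + (−4) = +2.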